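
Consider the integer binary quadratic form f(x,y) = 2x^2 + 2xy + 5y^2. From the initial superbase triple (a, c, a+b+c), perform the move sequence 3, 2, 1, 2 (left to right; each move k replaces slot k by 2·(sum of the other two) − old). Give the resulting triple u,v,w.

start (2,5,9) = (f(1,0),f(0,1),f(1,1))
replace slot 3: 2·(2+5) − 9 = 5 → (2,5,5)
replace slot 2: 2·(2+5) − 5 = 9 → (2,9,5)
replace slot 1: 2·(9+5) − 2 = 26 → (26,9,5)
replace slot 2: 2·(26+5) − 9 = 53 → (26,53,5)

26,53,5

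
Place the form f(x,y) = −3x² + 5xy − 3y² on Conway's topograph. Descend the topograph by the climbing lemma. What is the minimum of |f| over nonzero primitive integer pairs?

translate: b→1 (≡-5 mod 6), so (3,-5,3)→(3,1,1)
flip: (3,1,1)→(1,-1,3)
translate: b→1 (≡-1 mod 2), so (1,-1,3)→(1,1,3)
reduced (well bottom): (1,1,3) with a≤c, −a<b≤a
well minimum |f| = |-1| = 1 (negative-definite)

1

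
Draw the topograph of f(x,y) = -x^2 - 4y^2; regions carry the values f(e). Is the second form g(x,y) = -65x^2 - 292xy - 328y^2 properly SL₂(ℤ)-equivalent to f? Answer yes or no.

D₁ = -16, D₂ = -16
f is negative-definite; reduce −f:
−f: reduced (well bottom): (1,0,4) with a≤c, −a<b≤a
flip sign back: reduced form of f is (-1,0,-4)
g is negative-definite; reduce −g:
−g: translate: b→32 (≡292 mod 130), so (65,292,328)→(65,32,4)
−g: flip: (65,32,4)→(4,-32,65)
−g: translate: b→0 (≡-32 mod 8), so (4,-32,65)→(4,0,1)
−g: flip: (4,0,1)→(1,0,4)
−g: reduced (well bottom): (1,0,4) with a≤c, −a<b≤a
flip sign back: reduced form of g is (-1,0,-4)
reduced forms (-1, 0, -4) vs (-1, 0, -4) ⇒ equivalent

yes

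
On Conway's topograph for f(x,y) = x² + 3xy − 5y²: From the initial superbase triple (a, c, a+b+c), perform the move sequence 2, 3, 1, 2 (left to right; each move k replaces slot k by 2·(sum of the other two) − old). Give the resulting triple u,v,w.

start (1,-5,-1) = (f(1,0),f(0,1),f(1,1))
replace slot 2: 2·(1+(-1)) − (-5) = 5 → (1,5,-1)
replace slot 3: 2·(1+5) − (-1) = 13 → (1,5,13)
replace slot 1: 2·(5+13) − 1 = 35 → (35,5,13)
replace slot 2: 2·(35+13) − 5 = 91 → (35,91,13)

35,91,13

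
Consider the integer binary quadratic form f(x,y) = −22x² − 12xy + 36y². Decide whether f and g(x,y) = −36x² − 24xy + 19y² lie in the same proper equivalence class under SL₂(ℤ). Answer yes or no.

D₁ = 3312, D₂ = 3312
river cycle of f (length 8): (-22, 32, 26), (26, 20, -28), (-28, 36, 18), (18, 36, -28), (-28, 20, 26), (26, 32, -22), (-22, 56, 2), (2, 56, -22)
river cycle of g (length 8): (19, 24, -36), (-36, 48, 7), (7, 50, -29), (-29, 8, 28), (28, 48, -9), (-9, 42, 43), (43, 44, -8), (-8, 52, 19)
cycles differ ⇒ inequivalent

no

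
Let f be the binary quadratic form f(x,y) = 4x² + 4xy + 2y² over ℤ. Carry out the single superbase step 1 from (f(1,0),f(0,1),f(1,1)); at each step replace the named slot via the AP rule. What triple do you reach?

start (4,2,10) = (f(1,0),f(0,1),f(1,1))
replace slot 1: 2·(2+10) − 4 = 20 → (20,2,10)

20,2,10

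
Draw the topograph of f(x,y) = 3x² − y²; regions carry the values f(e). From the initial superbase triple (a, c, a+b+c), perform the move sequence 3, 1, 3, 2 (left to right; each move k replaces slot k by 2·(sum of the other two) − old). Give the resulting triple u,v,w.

start (3,-1,2) = (f(1,0),f(0,1),f(1,1))
replace slot 3: 2·(3+(-1)) − 2 = 2 → (3,-1,2)
replace slot 1: 2·((-1)+2) − 3 = -1 → (-1,-1,2)
replace slot 3: 2·((-1)+(-1)) − 2 = -6 → (-1,-1,-6)
replace slot 2: 2·((-1)+(-6)) − (-1) = -13 → (-1,-13,-6)

-1,-13,-6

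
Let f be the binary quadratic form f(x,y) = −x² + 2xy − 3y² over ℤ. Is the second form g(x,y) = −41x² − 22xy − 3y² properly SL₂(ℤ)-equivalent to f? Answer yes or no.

D₁ = -8, D₂ = -8
f is negative-definite; reduce −f:
−f: translate: b→0 (≡-2 mod 2), so (1,-2,3)→(1,0,2)
−f: reduced (well bottom): (1,0,2) with a≤c, −a<b≤a
flip sign back: reduced form of f is (-1,0,-2)
g is negative-definite; reduce −g:
−g: flip: (41,22,3)→(3,-22,41)
−g: translate: b→2 (≡-22 mod 6), so (3,-22,41)→(3,2,1)
−g: flip: (3,2,1)→(1,-2,3)
−g: translate: b→0 (≡-2 mod 2), so (1,-2,3)→(1,0,2)
−g: reduced (well bottom): (1,0,2) with a≤c, −a<b≤a
flip sign back: reduced form of g is (-1,0,-2)
reduced forms (-1, 0, -2) vs (-1, 0, -2) ⇒ equivalent

yes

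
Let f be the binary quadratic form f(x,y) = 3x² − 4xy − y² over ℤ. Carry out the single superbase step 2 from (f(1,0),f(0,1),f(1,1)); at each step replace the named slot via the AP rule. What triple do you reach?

start (3,-1,-2) = (f(1,0),f(0,1),f(1,1))
replace slot 2: 2·(3+(-2)) − (-1) = 3 → (3,3,-2)

3,3,-2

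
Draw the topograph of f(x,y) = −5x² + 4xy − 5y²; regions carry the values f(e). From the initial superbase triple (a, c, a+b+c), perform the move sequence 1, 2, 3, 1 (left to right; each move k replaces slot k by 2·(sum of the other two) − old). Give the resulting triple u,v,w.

start (-5,-5,-6) = (f(1,0),f(0,1),f(1,1))
replace slot 1: 2·((-5)+(-6)) − (-5) = -17 → (-17,-5,-6)
replace slot 2: 2·((-17)+(-6)) − (-5) = -41 → (-17,-41,-6)
replace slot 3: 2·((-17)+(-41)) − (-6) = -110 → (-17,-41,-110)
replace slot 1: 2·((-41)+(-110)) − (-17) = -285 → (-285,-41,-110)

-285,-41,-110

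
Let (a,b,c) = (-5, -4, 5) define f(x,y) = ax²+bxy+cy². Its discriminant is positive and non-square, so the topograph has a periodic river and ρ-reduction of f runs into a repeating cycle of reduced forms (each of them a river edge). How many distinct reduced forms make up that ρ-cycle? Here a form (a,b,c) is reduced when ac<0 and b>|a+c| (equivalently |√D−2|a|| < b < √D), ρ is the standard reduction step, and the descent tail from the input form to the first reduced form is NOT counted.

D = 116, ⌊√D⌋ = 10
descent: ρ → (5,4,-5)  [lands on river]
river: ρ → (-5,6,4)
river: ρ → (4,10,-1)
river: ρ → (-1,10,4)
river: ρ → (4,6,-5)
river: ρ → (-5,4,5)
river: ρ → (5,6,-4)
river: ρ → (-4,10,1)
river: ρ → (1,10,-4)
river: ρ → (-4,6,5)
ρ-cycle length = 10 (tail of 1 descent step not counted)

10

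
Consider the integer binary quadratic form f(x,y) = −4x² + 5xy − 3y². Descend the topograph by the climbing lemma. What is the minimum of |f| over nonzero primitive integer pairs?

translate: b→3 (≡-5 mod 8), so (4,-5,3)→(4,3,2)
flip: (4,3,2)→(2,-3,4)
translate: b→1 (≡-3 mod 4), so (2,-3,4)→(2,1,3)
reduced (well bottom): (2,1,3) with a≤c, −a<b≤a
well minimum |f| = |-2| = 2 (negative-definite)

2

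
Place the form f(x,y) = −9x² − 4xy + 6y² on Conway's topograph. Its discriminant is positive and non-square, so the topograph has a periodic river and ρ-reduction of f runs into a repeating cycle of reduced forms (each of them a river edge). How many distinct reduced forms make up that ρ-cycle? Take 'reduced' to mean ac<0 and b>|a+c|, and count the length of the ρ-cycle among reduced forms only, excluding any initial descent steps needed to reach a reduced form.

D = 232, ⌊√D⌋ = 15
descent: ρ → (6,4,-9)  [lands on river]
river: ρ → (-9,14,1)
river: ρ → (1,14,-9)
river: ρ → (-9,4,6)
river: ρ → (6,8,-7)
river: ρ → (-7,6,7)
river: ρ → (7,8,-6)
river: ρ → (-6,4,9)
river: ρ → (9,14,-1)
river: ρ → (-1,14,9)
river: ρ → (9,4,-6)
river: ρ → (-6,8,7)
river: ρ → (7,6,-7)
river: ρ → (-7,8,6)
ρ-cycle length = 14 (tail of 1 descent step not counted)

14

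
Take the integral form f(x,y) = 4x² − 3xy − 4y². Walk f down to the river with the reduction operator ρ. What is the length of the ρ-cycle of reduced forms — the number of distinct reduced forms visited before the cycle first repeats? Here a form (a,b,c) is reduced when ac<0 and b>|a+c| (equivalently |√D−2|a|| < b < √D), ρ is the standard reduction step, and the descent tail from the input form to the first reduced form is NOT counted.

D = 73, ⌊√D⌋ = 8
descent: ρ → (-4,3,4)  [lands on river]
river: ρ → (4,5,-3)
river: ρ → (-3,7,2)
river: ρ → (2,5,-6)
river: ρ → (-6,7,1)
river: ρ → (1,7,-6)
river: ρ → (-6,5,2)
river: ρ → (2,7,-3)
river: ρ → (-3,5,4)
river: ρ → (4,3,-4)
river: ρ → (-4,5,3)
river: ρ → (3,7,-2)
river: ρ → (-2,5,6)
river: ρ → (6,7,-1)
river: ρ → (-1,7,6)
river: ρ → (6,5,-2)
river: ρ → (-2,7,3)
river: ρ → (3,5,-4)
ρ-cycle length = 18 (tail of 1 descent step not counted)

18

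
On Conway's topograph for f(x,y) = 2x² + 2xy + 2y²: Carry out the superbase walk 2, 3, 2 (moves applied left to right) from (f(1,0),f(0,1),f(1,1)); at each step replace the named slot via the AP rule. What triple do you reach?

start (2,2,6) = (f(1,0),f(0,1),f(1,1))
replace slot 2: 2·(2+6) − 2 = 14 → (2,14,6)
replace slot 3: 2·(2+14) − 6 = 26 → (2,14,26)
replace slot 2: 2·(2+26) − 14 = 42 → (2,42,26)

2,42,26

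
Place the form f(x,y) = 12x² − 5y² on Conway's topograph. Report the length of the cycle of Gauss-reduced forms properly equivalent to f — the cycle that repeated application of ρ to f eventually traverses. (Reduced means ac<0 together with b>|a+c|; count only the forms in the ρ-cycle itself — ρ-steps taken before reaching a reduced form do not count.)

D = 240, ⌊√D⌋ = 15
descent: ρ → (-5,10,7)  [lands on river]
river: ρ → (7,4,-8)
river: ρ → (-8,12,3)
river: ρ → (3,12,-8)
river: ρ → (-8,4,7)
river: ρ → (7,10,-5)
ρ-cycle length = 6 (tail of 1 descent step not counted)

6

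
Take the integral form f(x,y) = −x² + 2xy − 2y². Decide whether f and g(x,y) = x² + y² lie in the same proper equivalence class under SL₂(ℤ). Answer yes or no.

D₁ = -4, D₂ = -4
f is negative-definite; reduce −f:
−f: translate: b→0 (≡-2 mod 2), so (1,-2,2)→(1,0,1)
−f: reduced (well bottom): (1,0,1) with a≤c, −a<b≤a
flip sign back: reduced form of f is (-1,0,-1)
g: reduced (well bottom): (1,0,1) with a≤c, −a<b≤a
reduced forms (-1, 0, -1) vs (1, 0, 1) ⇒ inequivalent

no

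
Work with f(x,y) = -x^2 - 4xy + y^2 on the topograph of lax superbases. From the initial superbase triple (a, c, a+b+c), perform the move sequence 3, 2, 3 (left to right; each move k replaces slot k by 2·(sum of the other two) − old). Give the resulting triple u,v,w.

start (-1,1,-4) = (f(1,0),f(0,1),f(1,1))
replace slot 3: 2·((-1)+1) − (-4) = 4 → (-1,1,4)
replace slot 2: 2·((-1)+4) − 1 = 5 → (-1,5,4)
replace slot 3: 2·((-1)+5) − 4 = 4 → (-1,5,4)

-1,5,4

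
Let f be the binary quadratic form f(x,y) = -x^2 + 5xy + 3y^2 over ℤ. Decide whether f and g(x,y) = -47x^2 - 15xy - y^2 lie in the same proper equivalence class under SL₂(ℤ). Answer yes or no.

D₁ = 37, D₂ = 37
river cycle of f (length 6): (3, 1, -3), (-3, 5, 1), (1, 5, -3), (-3, 1, 3), (3, 5, -1), (-1, 5, 3)
river cycle of g (length 6): (-1, 5, 3), (3, 1, -3), (-3, 5, 1), (1, 5, -3), (-3, 1, 3), (3, 5, -1)
cycles coincide ⇒ equivalent

yes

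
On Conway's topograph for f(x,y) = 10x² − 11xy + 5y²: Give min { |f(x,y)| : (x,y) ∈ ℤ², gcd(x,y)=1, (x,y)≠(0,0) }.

translate: b→9 (≡-11 mod 20), so (10,-11,5)→(10,9,4)
flip: (10,9,4)→(4,-9,10)
translate: b→-1 (≡-9 mod 8), so (4,-9,10)→(4,-1,5)
reduced (well bottom): (4,-1,5) with a≤c, −a<b≤a
well minimum = a = 4

4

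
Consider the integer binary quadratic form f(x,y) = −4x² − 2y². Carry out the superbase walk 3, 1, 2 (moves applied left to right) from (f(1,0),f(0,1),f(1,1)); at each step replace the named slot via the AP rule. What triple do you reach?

start (-4,-2,-6) = (f(1,0),f(0,1),f(1,1))
replace slot 3: 2·((-4)+(-2)) − (-6) = -6 → (-4,-2,-6)
replace slot 1: 2·((-2)+(-6)) − (-4) = -12 → (-12,-2,-6)
replace slot 2: 2·((-12)+(-6)) − (-2) = -34 → (-12,-34,-6)

-12,-34,-6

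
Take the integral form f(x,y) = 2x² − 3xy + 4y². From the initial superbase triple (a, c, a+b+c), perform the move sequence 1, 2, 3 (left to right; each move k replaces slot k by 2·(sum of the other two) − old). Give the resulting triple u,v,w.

start (2,4,3) = (f(1,0),f(0,1),f(1,1))
replace slot 1: 2·(4+3) − 2 = 12 → (12,4,3)
replace slot 2: 2·(12+3) − 4 = 26 → (12,26,3)
replace slot 3: 2·(12+26) − 3 = 73 → (12,26,73)

12,26,73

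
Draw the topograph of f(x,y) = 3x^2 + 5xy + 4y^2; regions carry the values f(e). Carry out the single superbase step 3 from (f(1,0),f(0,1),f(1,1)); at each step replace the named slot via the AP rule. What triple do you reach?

start (3,4,12) = (f(1,0),f(0,1),f(1,1))
replace slot 3: 2·(3+4) − 12 = 2 → (3,4,2)

3,4,2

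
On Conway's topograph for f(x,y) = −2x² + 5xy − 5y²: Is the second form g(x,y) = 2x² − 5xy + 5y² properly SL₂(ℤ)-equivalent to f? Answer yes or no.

D₁ = -15, D₂ = -15
f is negative-definite; reduce −f:
−f: translate: b→-1 (≡-5 mod 4), so (2,-5,5)→(2,-1,2)
−f: flip: (2,-1,2)→(2,1,2)
−f: reduced (well bottom): (2,1,2) with a≤c, −a<b≤a
flip sign back: reduced form of f is (-2,-1,-2)
g: translate: b→-1 (≡-5 mod 4), so (2,-5,5)→(2,-1,2)
g: flip: (2,-1,2)→(2,1,2)
g: reduced (well bottom): (2,1,2) with a≤c, −a<b≤a
reduced forms (-2, -1, -2) vs (2, 1, 2) ⇒ inequivalent

no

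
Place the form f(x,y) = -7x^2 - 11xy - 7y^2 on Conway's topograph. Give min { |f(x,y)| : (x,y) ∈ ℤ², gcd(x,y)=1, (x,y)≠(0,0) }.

translate: b→-3 (≡11 mod 14), so (7,11,7)→(7,-3,3)
flip: (7,-3,3)→(3,3,7)
reduced (well bottom): (3,3,7) with a≤c, −a<b≤a
well minimum |f| = |-3| = 3 (negative-definite)

3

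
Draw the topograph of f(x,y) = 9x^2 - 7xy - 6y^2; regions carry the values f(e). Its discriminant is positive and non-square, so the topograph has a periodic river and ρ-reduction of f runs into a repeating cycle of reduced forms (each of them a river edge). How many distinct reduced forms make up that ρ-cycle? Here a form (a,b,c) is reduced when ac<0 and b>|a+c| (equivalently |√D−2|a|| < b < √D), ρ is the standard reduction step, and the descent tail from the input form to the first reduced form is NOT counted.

D = 265, ⌊√D⌋ = 16
descent: ρ → (-6,7,9)  [lands on river]
river: ρ → (9,11,-4)
river: ρ → (-4,13,6)
river: ρ → (6,11,-6)
river: ρ → (-6,13,4)
river: ρ → (4,11,-9)
river: ρ → (-9,7,6)
river: ρ → (6,5,-10)
river: ρ → (-10,15,1)
river: ρ → (1,15,-10)
river: ρ → (-10,5,6)
river: ρ → (6,7,-9)
river: ρ → (-9,11,4)
river: ρ → (4,13,-6)
river: ρ → (-6,11,6)
river: ρ → (6,13,-4)
river: ρ → (-4,11,9)
river: ρ → (9,7,-6)
river: ρ → (-6,5,10)
river: ρ → (10,15,-1)
river: ρ → (-1,15,10)
river: ρ → (10,5,-6)
ρ-cycle length = 22 (tail of 1 descent step not counted)

22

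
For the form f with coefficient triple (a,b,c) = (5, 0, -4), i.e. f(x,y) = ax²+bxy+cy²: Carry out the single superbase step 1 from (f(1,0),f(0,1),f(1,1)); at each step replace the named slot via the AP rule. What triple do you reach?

start (5,-4,1) = (f(1,0),f(0,1),f(1,1))
replace slot 1: 2·((-4)+1) − 5 = -11 → (-11,-4,1)

-11,-4,1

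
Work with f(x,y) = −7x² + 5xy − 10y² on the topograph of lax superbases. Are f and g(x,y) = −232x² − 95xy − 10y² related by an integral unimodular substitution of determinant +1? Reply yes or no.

D₁ = -255, D₂ = -255
f is negative-definite; reduce −f:
−f: reduced (well bottom): (7,-5,10) with a≤c, −a<b≤a
flip sign back: reduced form of f is (-7,5,-10)
g is negative-definite; reduce −g:
−g: flip: (232,95,10)→(10,-95,232)
−g: translate: b→5 (≡-95 mod 20), so (10,-95,232)→(10,5,7)
−g: flip: (10,5,7)→(7,-5,10)
−g: reduced (well bottom): (7,-5,10) with a≤c, −a<b≤a
flip sign back: reduced form of g is (-7,5,-10)
reduced forms (-7, 5, -10) vs (-7, 5, -10) ⇒ equivalent

yes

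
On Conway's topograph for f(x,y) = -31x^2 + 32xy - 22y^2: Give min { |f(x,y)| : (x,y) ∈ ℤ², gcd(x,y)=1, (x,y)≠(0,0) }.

translate: b→30 (≡-32 mod 62), so (31,-32,22)→(31,30,21)
flip: (31,30,21)→(21,-30,31)
translate: b→12 (≡-30 mod 42), so (21,-30,31)→(21,12,22)
reduced (well bottom): (21,12,22) with a≤c, −a<b≤a
well minimum |f| = |-21| = 21 (negative-definite)

21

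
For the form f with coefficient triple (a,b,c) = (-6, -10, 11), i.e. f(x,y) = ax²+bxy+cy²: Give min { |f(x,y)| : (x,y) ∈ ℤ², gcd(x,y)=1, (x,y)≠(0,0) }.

descent: ρ → (11,10,-6)  [lands on river]
river: ρ → (-6,14,7)
river: ρ → (7,14,-6)
river: ρ → (-6,10,11)
river: ρ → (11,12,-5)
river: ρ → (-5,18,2)
river: ρ → (2,18,-5)
river: ρ → (-5,12,11)
closes: descent 1, river 8
min |a| on river = 2

2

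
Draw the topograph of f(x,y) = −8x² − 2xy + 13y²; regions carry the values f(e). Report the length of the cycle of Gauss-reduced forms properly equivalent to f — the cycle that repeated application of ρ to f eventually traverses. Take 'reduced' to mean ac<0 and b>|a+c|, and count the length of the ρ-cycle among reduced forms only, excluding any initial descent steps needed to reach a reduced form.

D = 420, ⌊√D⌋ = 20
descent: ρ → (13,2,-8)
descent: ρ → (-8,14,7)  [lands on river]
river: ρ → (7,14,-8)
river: ρ → (-8,18,3)
river: ρ → (3,18,-8)
ρ-cycle length = 4 (tail of 2 descent steps not counted)

4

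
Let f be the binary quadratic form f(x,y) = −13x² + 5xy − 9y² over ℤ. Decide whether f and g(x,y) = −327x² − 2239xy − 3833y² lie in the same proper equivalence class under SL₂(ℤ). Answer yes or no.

D₁ = -443, D₂ = -443
f is negative-definite; reduce −f:
−f: flip: (13,-5,9)→(9,5,13)
−f: reduced (well bottom): (9,5,13) with a≤c, −a<b≤a
flip sign back: reduced form of f is (-9,-5,-13)
g is negative-definite; reduce −g:
−g: translate: b→277 (≡2239 mod 654), so (327,2239,3833)→(327,277,59)
−g: flip: (327,277,59)→(59,-277,327)
−g: translate: b→-41 (≡-277 mod 118), so (59,-277,327)→(59,-41,9)
−g: flip: (59,-41,9)→(9,41,59)
−g: translate: b→5 (≡41 mod 18), so (9,41,59)→(9,5,13)
−g: reduced (well bottom): (9,5,13) with a≤c, −a<b≤a
flip sign back: reduced form of g is (-9,-5,-13)
reduced forms (-9, -5, -13) vs (-9, -5, -13) ⇒ equivalent

yes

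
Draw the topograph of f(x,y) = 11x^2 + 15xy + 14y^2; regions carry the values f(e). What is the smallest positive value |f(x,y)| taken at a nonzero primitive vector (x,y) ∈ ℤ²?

translate: b→-7 (≡15 mod 22), so (11,15,14)→(11,-7,10)
flip: (11,-7,10)→(10,7,11)
reduced (well bottom): (10,7,11) with a≤c, −a<b≤a
well minimum = a = 10

10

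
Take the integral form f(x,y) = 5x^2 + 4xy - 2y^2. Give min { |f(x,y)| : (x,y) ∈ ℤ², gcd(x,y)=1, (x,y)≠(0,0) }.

river: ρ → (-2,4,5)
river: ρ → (5,6,-1)
river: ρ → (-1,6,5)
river: ρ → (5,4,-2)
closes: descent 0, river 4
min |a| on river = 1

1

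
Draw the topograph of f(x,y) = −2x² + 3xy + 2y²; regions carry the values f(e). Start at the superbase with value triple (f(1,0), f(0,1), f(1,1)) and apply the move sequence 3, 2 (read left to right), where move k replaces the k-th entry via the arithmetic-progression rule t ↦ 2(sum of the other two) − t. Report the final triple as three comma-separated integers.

start (-2,2,3) = (f(1,0),f(0,1),f(1,1))
replace slot 3: 2·((-2)+2) − 3 = -3 → (-2,2,-3)
replace slot 2: 2·((-2)+(-3)) − 2 = -12 → (-2,-12,-3)

-2,-12,-3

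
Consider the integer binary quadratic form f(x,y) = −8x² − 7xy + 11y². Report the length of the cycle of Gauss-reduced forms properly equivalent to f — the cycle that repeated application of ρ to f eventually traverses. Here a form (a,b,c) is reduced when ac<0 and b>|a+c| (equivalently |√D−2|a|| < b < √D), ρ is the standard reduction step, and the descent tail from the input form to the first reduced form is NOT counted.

D = 401, ⌊√D⌋ = 20
descent: ρ → (11,7,-8)  [lands on river]
river: ρ → (-8,9,10)
river: ρ → (10,11,-7)
river: ρ → (-7,17,4)
river: ρ → (4,15,-11)
river: ρ → (-11,7,8)
river: ρ → (8,9,-10)
river: ρ → (-10,11,7)
river: ρ → (7,17,-4)
river: ρ → (-4,15,11)
ρ-cycle length = 10 (tail of 1 descent step not counted)

10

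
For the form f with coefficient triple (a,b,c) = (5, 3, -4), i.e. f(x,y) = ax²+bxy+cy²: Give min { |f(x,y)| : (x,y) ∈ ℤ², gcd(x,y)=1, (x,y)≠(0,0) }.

river: ρ → (-4,5,4)
river: ρ → (4,3,-5)
river: ρ → (-5,7,2)
river: ρ → (2,9,-1)
river: ρ → (-1,9,2)
river: ρ → (2,7,-5)
river: ρ → (-5,3,4)
river: ρ → (4,5,-4)
river: ρ → (-4,3,5)
river: ρ → (5,7,-2)
river: ρ → (-2,9,1)
river: ρ → (1,9,-2)
river: ρ → (-2,7,5)
river: ρ → (5,3,-4)
closes: descent 0, river 14
min |a| on river = 1

1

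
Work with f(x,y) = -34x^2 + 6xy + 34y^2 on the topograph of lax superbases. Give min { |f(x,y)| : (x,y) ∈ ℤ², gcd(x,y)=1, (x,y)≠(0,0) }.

river: ρ → (34,62,-6)
river: ρ → (-6,58,54)
river: ρ → (54,50,-10)
river: ρ → (-10,50,54)
river: ρ → (54,58,-6)
river: ρ → (-6,62,34)
river: ρ → (34,6,-34)
river: ρ → (-34,62,6)
river: ρ → (6,58,-54)
river: ρ → (-54,50,10)
river: ρ → (10,50,-54)
river: ρ → (-54,58,6)
river: ρ → (6,62,-34)
river: ρ → (-34,6,34)
closes: descent 0, river 14
min |a| on river = 6

6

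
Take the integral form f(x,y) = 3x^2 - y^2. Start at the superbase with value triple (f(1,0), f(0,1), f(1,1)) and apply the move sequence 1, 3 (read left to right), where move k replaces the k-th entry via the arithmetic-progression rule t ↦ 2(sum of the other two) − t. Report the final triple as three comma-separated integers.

start (3,-1,2) = (f(1,0),f(0,1),f(1,1))
replace slot 1: 2·((-1)+2) − 3 = -1 → (-1,-1,2)
replace slot 3: 2·((-1)+(-1)) − 2 = -6 → (-1,-1,-6)

-1,-1,-6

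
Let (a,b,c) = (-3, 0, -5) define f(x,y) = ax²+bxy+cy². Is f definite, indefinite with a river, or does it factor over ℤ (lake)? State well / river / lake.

D = b²−4ac = 0² − 4·(-3)·(-5) = -60
D < 0 ⇒ definite ⇒ every region one sign ⇒ single well

well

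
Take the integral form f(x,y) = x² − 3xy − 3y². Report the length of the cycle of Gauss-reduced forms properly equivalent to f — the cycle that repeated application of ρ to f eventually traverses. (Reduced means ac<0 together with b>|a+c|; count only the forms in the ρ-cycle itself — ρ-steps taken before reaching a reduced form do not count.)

D = 21, ⌊√D⌋ = 4
descent: ρ → (-3,3,1)  [lands on river]
river: ρ → (1,3,-3)
ρ-cycle length = 2 (tail of 1 descent step not counted)

2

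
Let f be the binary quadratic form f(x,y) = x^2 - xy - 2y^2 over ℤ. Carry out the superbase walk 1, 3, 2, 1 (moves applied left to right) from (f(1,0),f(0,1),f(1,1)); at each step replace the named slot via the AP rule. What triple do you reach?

start (1,-2,-2) = (f(1,0),f(0,1),f(1,1))
replace slot 1: 2·((-2)+(-2)) − 1 = -9 → (-9,-2,-2)
replace slot 3: 2·((-9)+(-2)) − (-2) = -20 → (-9,-2,-20)
replace slot 2: 2·((-9)+(-20)) − (-2) = -56 → (-9,-56,-20)
replace slot 1: 2·((-56)+(-20)) − (-9) = -143 → (-143,-56,-20)

-143,-56,-20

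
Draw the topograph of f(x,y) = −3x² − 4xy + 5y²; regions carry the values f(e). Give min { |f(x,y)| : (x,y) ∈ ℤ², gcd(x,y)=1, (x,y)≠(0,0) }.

descent: ρ → (5,4,-3)  [lands on river]
river: ρ → (-3,8,1)
river: ρ → (1,8,-3)
river: ρ → (-3,4,5)
river: ρ → (5,6,-2)
river: ρ → (-2,6,5)
closes: descent 1, river 6
min |a| on river = 1

1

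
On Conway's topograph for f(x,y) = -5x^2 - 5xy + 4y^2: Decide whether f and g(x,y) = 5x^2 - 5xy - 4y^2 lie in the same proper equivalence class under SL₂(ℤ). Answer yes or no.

D₁ = 105, D₂ = 105
river cycle of f (length 6): (4, 5, -5), (-5, 5, 4), (4, 3, -6), (-6, 9, 1), (1, 9, -6), (-6, 3, 4)
river cycle of g (length 6): (-4, 5, 5), (5, 5, -4), (-4, 3, 6), (6, 9, -1), (-1, 9, 6), (6, 3, -4)
cycles differ ⇒ inequivalent

no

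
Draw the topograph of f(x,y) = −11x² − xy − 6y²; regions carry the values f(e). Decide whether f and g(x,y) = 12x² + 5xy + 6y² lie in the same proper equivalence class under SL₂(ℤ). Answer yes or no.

D₁ = -263, D₂ = -263
f is negative-definite; reduce −f:
−f: flip: (11,1,6)→(6,-1,11)
−f: reduced (well bottom): (6,-1,11) with a≤c, −a<b≤a
flip sign back: reduced form of f is (-6,1,-11)
g: flip: (12,5,6)→(6,-5,12)
g: reduced (well bottom): (6,-5,12) with a≤c, −a<b≤a
reduced forms (-6, 1, -11) vs (6, -5, 12) ⇒ inequivalent

no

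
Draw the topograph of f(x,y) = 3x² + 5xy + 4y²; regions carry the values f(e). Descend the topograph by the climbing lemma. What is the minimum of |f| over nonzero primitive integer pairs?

translate: b→-1 (≡5 mod 6), so (3,5,4)→(3,-1,2)
flip: (3,-1,2)→(2,1,3)
reduced (well bottom): (2,1,3) with a≤c, −a<b≤a
well minimum = a = 2

2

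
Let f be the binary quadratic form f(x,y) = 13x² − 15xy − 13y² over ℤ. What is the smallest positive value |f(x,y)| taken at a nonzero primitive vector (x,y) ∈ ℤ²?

descent: ρ → (-13,15,13)  [lands on river]
river: ρ → (13,11,-15)
river: ρ → (-15,19,9)
river: ρ → (9,17,-17)
river: ρ → (-17,17,9)
river: ρ → (9,19,-15)
river: ρ → (-15,11,13)
river: ρ → (13,15,-13)
river: ρ → (-13,11,15)
river: ρ → (15,19,-9)
river: ρ → (-9,17,17)
river: ρ → (17,17,-9)
river: ρ → (-9,19,15)
river: ρ → (15,11,-13)
closes: descent 1, river 14
min |a| on river = 9

9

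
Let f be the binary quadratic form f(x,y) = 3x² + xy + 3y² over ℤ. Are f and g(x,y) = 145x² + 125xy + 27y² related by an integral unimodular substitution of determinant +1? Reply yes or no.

D₁ = -35, D₂ = -35
f: reduced (well bottom): (3,1,3) with a≤c, −a<b≤a
g: flip: (145,125,27)→(27,-125,145)
g: translate: b→-17 (≡-125 mod 54), so (27,-125,145)→(27,-17,3)
g: flip: (27,-17,3)→(3,17,27)
g: translate: b→-1 (≡17 mod 6), so (3,17,27)→(3,-1,3)
g: flip: (3,-1,3)→(3,1,3)
g: reduced (well bottom): (3,1,3) with a≤c, −a<b≤a
reduced forms (3, 1, 3) vs (3, 1, 3) ⇒ equivalent

yes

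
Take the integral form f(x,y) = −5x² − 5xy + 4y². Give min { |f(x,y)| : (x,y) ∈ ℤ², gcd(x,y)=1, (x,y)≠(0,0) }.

descent: ρ → (4,5,-5)  [lands on river]
river: ρ → (-5,5,4)
river: ρ → (4,3,-6)
river: ρ → (-6,9,1)
river: ρ → (1,9,-6)
river: ρ → (-6,3,4)
closes: descent 1, river 6
min |a| on river = 1

1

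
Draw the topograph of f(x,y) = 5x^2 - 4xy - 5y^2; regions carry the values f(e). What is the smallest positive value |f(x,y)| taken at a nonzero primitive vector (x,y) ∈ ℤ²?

descent: ρ → (-5,4,5)  [lands on river]
river: ρ → (5,6,-4)
river: ρ → (-4,10,1)
river: ρ → (1,10,-4)
river: ρ → (-4,6,5)
river: ρ → (5,4,-5)
river: ρ → (-5,6,4)
river: ρ → (4,10,-1)
river: ρ → (-1,10,4)
river: ρ → (4,6,-5)
closes: descent 1, river 10
min |a| on river = 1

1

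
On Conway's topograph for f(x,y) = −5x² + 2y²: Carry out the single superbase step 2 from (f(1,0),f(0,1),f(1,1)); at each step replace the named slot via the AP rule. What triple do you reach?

start (-5,2,-3) = (f(1,0),f(0,1),f(1,1))
replace slot 2: 2·((-5)+(-3)) − 2 = -18 → (-5,-18,-3)

-5,-18,-3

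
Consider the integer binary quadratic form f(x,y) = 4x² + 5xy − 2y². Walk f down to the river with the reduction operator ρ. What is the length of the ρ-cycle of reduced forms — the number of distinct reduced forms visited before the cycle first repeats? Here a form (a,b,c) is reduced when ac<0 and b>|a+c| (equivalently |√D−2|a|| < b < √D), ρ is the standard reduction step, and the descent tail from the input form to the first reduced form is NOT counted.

D = 57, ⌊√D⌋ = 7
river: ρ → (-2,7,1)
river: ρ → (1,7,-2)
river: ρ → (-2,5,4)
river: ρ → (4,3,-3)
river: ρ → (-3,3,4)
river: ρ → (4,5,-2)
ρ-cycle length = 6 (tail of 0 descent steps not counted)

6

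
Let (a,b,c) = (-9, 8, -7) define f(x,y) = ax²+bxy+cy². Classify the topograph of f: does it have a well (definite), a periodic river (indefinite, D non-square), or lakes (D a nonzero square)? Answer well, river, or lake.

D = b²−4ac = 8² − 4·(-9)·(-7) = -188
D < 0 ⇒ definite ⇒ every region one sign ⇒ single well

well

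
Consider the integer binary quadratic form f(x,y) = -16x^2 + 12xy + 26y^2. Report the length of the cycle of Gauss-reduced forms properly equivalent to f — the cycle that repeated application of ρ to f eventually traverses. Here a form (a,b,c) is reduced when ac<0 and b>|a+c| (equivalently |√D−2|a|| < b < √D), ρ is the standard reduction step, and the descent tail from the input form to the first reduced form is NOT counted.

D = 1808, ⌊√D⌋ = 42
river: ρ → (26,40,-2)
river: ρ → (-2,40,26)
river: ρ → (26,12,-16)
river: ρ → (-16,20,22)
river: ρ → (22,24,-14)
river: ρ → (-14,32,14)
river: ρ → (14,24,-22)
river: ρ → (-22,20,16)
river: ρ → (16,12,-26)
river: ρ → (-26,40,2)
river: ρ → (2,40,-26)
river: ρ → (-26,12,16)
river: ρ → (16,20,-22)
river: ρ → (-22,24,14)
river: ρ → (14,32,-14)
river: ρ → (-14,24,22)
river: ρ → (22,20,-16)
river: ρ → (-16,12,26)
ρ-cycle length = 18 (tail of 0 descent steps not counted)

18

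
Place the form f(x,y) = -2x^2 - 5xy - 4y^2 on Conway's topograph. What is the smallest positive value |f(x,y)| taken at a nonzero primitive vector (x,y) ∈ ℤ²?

translate: b→1 (≡5 mod 4), so (2,5,4)→(2,1,1)
flip: (2,1,1)→(1,-1,2)
translate: b→1 (≡-1 mod 2), so (1,-1,2)→(1,1,2)
reduced (well bottom): (1,1,2) with a≤c, −a<b≤a
well minimum |f| = |-1| = 1 (negative-definite)

1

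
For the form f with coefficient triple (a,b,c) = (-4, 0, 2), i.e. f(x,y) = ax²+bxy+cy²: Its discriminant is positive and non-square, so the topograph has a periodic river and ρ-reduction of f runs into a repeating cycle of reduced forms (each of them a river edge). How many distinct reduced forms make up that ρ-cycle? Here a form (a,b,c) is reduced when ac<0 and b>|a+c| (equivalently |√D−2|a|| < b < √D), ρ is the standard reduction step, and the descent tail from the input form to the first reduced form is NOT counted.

D = 32, ⌊√D⌋ = 5
descent: ρ → (2,4,-2)  [lands on river]
river: ρ → (-2,4,2)
ρ-cycle length = 2 (tail of 1 descent step not counted)

2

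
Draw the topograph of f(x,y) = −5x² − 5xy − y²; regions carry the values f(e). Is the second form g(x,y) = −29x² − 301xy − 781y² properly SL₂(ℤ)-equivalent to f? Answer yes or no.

D₁ = 5, D₂ = 5
river cycle of f (length 2): (-1, 1, 1), (1, 1, -1)
river cycle of g (length 2): (-1, 1, 1), (1, 1, -1)
cycles coincide ⇒ equivalent

yes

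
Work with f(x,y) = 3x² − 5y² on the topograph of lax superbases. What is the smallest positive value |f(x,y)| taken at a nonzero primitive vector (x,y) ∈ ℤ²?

descent: ρ → (-5,0,3)
descent: ρ → (3,6,-2)  [lands on river]
river: ρ → (-2,6,3)
closes: descent 2, river 2
min |a| on river = 2

2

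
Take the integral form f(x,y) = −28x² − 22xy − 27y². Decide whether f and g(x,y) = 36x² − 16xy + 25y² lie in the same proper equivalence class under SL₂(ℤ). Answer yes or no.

D₁ = -2540, D₂ = -3344
discriminants differ ⇒ not SL₂(ℤ)-equivalent

no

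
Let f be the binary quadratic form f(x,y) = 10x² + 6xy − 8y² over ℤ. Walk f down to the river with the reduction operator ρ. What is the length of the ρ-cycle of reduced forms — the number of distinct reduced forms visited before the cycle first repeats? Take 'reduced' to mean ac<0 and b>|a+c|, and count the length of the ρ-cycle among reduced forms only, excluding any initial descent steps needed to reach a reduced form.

D = 356, ⌊√D⌋ = 18
river: ρ → (-8,10,8)
river: ρ → (8,6,-10)
river: ρ → (-10,14,4)
river: ρ → (4,18,-2)
river: ρ → (-2,18,4)
river: ρ → (4,14,-10)
river: ρ → (-10,6,8)
river: ρ → (8,10,-8)
river: ρ → (-8,6,10)
river: ρ → (10,14,-4)
river: ρ → (-4,18,2)
river: ρ → (2,18,-4)
river: ρ → (-4,14,10)
river: ρ → (10,6,-8)
ρ-cycle length = 14 (tail of 0 descent steps not counted)

14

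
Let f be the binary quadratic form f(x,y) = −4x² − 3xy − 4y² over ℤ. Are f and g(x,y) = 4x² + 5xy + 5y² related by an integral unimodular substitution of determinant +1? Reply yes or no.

D₁ = -55, D₂ = -55
f is negative-definite; reduce −f:
−f: reduced (well bottom): (4,3,4) with a≤c, −a<b≤a
flip sign back: reduced form of f is (-4,-3,-4)
g: translate: b→-3 (≡5 mod 8), so (4,5,5)→(4,-3,4)
g: flip: (4,-3,4)→(4,3,4)
g: reduced (well bottom): (4,3,4) with a≤c, −a<b≤a
reduced forms (-4, -3, -4) vs (4, 3, 4) ⇒ inequivalent

no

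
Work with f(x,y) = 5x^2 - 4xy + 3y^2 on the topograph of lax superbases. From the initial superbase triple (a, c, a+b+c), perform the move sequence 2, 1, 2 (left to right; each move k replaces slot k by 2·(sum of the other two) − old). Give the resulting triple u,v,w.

start (5,3,4) = (f(1,0),f(0,1),f(1,1))
replace slot 2: 2·(5+4) − 3 = 15 → (5,15,4)
replace slot 1: 2·(15+4) − 5 = 33 → (33,15,4)
replace slot 2: 2·(33+4) − 15 = 59 → (33,59,4)

33,59,4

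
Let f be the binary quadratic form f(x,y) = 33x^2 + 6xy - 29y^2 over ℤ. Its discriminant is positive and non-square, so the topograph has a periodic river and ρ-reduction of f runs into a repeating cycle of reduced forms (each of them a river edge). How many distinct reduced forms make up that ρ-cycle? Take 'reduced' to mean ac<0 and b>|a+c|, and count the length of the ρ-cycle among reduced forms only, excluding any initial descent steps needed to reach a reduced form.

D = 3864, ⌊√D⌋ = 62
river: ρ → (-29,52,10)
river: ρ → (10,48,-39)
river: ρ → (-39,30,19)
river: ρ → (19,46,-23)
river: ρ → (-23,46,19)
river: ρ → (19,30,-39)
river: ρ → (-39,48,10)
river: ρ → (10,52,-29)
river: ρ → (-29,6,33)
river: ρ → (33,60,-2)
river: ρ → (-2,60,33)
river: ρ → (33,6,-29)
ρ-cycle length = 12 (tail of 0 descent steps not counted)

12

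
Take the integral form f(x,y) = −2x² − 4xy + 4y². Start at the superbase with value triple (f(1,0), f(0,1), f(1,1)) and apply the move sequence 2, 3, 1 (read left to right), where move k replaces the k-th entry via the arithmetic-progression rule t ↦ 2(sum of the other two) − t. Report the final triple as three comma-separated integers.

start (-2,4,-2) = (f(1,0),f(0,1),f(1,1))
replace slot 2: 2·((-2)+(-2)) − 4 = -12 → (-2,-12,-2)
replace slot 3: 2·((-2)+(-12)) − (-2) = -26 → (-2,-12,-26)
replace slot 1: 2·((-12)+(-26)) − (-2) = -74 → (-74,-12,-26)

-74,-12,-26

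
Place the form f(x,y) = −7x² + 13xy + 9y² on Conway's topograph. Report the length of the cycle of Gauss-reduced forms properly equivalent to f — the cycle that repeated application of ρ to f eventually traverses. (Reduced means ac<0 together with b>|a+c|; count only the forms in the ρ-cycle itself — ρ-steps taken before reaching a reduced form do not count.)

D = 421, ⌊√D⌋ = 20
river: ρ → (9,5,-11)
river: ρ → (-11,17,3)
river: ρ → (3,19,-5)
river: ρ → (-5,11,15)
river: ρ → (15,19,-1)
river: ρ → (-1,19,15)
river: ρ → (15,11,-5)
river: ρ → (-5,19,3)
river: ρ → (3,17,-11)
river: ρ → (-11,5,9)
river: ρ → (9,13,-7)
river: ρ → (-7,15,7)
river: ρ → (7,13,-9)
river: ρ → (-9,5,11)
river: ρ → (11,17,-3)
river: ρ → (-3,19,5)
river: ρ → (5,11,-15)
river: ρ → (-15,19,1)
river: ρ → (1,19,-15)
river: ρ → (-15,11,5)
river: ρ → (5,19,-3)
river: ρ → (-3,17,11)
river: ρ → (11,5,-9)
river: ρ → (-9,13,7)
river: ρ → (7,15,-7)
river: ρ → (-7,13,9)
ρ-cycle length = 26 (tail of 0 descent steps not counted)

26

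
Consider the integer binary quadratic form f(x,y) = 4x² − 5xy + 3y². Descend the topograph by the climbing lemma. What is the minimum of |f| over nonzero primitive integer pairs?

translate: b→3 (≡-5 mod 8), so (4,-5,3)→(4,3,2)
flip: (4,3,2)→(2,-3,4)
translate: b→1 (≡-3 mod 4), so (2,-3,4)→(2,1,3)
reduced (well bottom): (2,1,3) with a≤c, −a<b≤a
well minimum = a = 2

2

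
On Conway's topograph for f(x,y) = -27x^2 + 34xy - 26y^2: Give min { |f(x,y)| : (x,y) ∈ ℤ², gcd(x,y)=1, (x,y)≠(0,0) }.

translate: b→20 (≡-34 mod 54), so (27,-34,26)→(27,20,19)
flip: (27,20,19)→(19,-20,27)
translate: b→18 (≡-20 mod 38), so (19,-20,27)→(19,18,26)
reduced (well bottom): (19,18,26) with a≤c, −a<b≤a
well minimum |f| = |-19| = 19 (negative-definite)

19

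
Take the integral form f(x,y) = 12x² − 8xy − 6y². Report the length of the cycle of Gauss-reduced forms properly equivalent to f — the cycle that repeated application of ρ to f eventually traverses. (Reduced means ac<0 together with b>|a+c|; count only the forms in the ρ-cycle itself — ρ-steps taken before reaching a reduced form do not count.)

D = 352, ⌊√D⌋ = 18
descent: ρ → (-6,8,12)  [lands on river]
river: ρ → (12,16,-2)
river: ρ → (-2,16,12)
river: ρ → (12,8,-6)
river: ρ → (-6,16,4)
river: ρ → (4,16,-6)
ρ-cycle length = 6 (tail of 1 descent step not counted)

6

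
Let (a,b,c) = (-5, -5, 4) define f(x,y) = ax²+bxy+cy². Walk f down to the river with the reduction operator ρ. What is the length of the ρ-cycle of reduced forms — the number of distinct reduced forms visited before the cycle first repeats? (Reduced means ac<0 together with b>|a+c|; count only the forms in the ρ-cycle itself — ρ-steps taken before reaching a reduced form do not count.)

D = 105, ⌊√D⌋ = 10
descent: ρ → (4,5,-5)  [lands on river]
river: ρ → (-5,5,4)
river: ρ → (4,3,-6)
river: ρ → (-6,9,1)
river: ρ → (1,9,-6)
river: ρ → (-6,3,4)
ρ-cycle length = 6 (tail of 1 descent step not counted)

6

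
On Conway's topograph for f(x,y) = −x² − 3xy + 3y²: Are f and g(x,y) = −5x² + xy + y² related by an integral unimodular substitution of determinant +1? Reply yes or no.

D₁ = 21, D₂ = 21
river cycle of f (length 2): (3, 3, -1), (-1, 3, 3)
river cycle of g (length 2): (1, 3, -3), (-3, 3, 1)
cycles differ ⇒ inequivalent

no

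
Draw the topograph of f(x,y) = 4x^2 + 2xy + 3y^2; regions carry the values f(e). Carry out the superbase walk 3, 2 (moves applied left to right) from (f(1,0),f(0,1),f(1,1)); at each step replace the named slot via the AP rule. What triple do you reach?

start (4,3,9) = (f(1,0),f(0,1),f(1,1))
replace slot 3: 2·(4+3) − 9 = 5 → (4,3,5)
replace slot 2: 2·(4+5) − 3 = 15 → (4,15,5)

4,15,5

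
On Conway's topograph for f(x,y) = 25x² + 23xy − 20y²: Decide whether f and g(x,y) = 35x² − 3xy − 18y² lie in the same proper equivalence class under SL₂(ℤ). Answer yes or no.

D₁ = 2529, D₂ = 2529
river cycle of f (length 52): (-20, 17, 28), (28, 39, -9), (-9, 33, 40), (40, 47, -2), (-2, 49, 16), (16, 47, -5), (-5, 43, 34), (34, 25, -14), (-14, 31, 28), (28, 25, -17), … (42 more)
river cycle of g (length 52): (-18, 39, 14), (14, 45, -9), (-9, 45, 14), (14, 39, -18), (-18, 33, 20), (20, 47, -4), (-4, 49, 8), (8, 47, -10), (-10, 33, 36), (36, 39, -7), … (42 more)
cycles differ ⇒ inequivalent

no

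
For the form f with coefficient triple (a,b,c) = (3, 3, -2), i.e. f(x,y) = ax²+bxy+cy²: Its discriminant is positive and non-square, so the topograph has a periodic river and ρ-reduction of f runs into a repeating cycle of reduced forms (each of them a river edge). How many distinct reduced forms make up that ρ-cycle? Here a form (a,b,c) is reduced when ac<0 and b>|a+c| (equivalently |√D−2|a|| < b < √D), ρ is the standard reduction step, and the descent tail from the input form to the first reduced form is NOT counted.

D = 33, ⌊√D⌋ = 5
river: ρ → (-2,5,1)
river: ρ → (1,5,-2)
river: ρ → (-2,3,3)
river: ρ → (3,3,-2)
ρ-cycle length = 4 (tail of 0 descent steps not counted)

4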